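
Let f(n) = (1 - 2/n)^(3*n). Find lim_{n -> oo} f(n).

Let L be the limit and take ln: ln L = lim (3n)·ln(1 - 2/n) = lim (3n)·(-2/n + O(1/n²)) = -6.
Hence L = e^(-6).

e^(-6)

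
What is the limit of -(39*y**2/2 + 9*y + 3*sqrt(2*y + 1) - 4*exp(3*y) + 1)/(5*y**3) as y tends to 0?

Substitution gives 0/0 (the numerator vanishes to order 3).
Expand each term to order y^3: the coefficient of y^3 in 3·√(1 + 2y) is 3/2 and in -4·e^(3y) is -18.
Lower-order terms cancel with the polynomial part, so the numerator is (-33/2)·y^3 + o(y^3), and the limit is (-33/2)/(-5) = 33/10.

33/10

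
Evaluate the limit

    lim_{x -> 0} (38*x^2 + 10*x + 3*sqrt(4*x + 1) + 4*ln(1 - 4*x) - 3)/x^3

-220/3

Substitution gives 0/0 (the numerator vanishes to order 3).
Expand each term to order x^3: the coefficient of x^3 in 4·ln(1 - 4x) is -256/3 and in 3·√(1 + 4x) is 12.
Lower-order terms cancel with the polynomial part, so the numerator is (-220/3)·x^3 + o(x^3), and the limit is (-220/3)/(1) = -220/3.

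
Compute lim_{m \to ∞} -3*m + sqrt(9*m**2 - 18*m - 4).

This has the form ∞ − ∞. Multiply and divide by the conjugate √(9*m^2 - 18*m - 4) + 3m.
That gives (-18m - 4) / (√(9*m^2 - 18*m - 4) + 3m).
Divide numerator and denominator by m: the limit is -18/(2·3) = -3.

-3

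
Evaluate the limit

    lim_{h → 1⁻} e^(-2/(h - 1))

∞

As h → 1⁻, -2/(h - 1) → +∞, so e^(-2/(h - 1)) → ∞.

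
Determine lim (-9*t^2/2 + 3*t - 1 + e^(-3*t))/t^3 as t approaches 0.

Direct substitution gives 0/0.
Apply L'Hôpital: lim (-9*t + 3 - 3*e^(-3*t))/(3*t^2), still 0/0.
Apply L'Hôpital: lim (-9 + 9*e^(-3*t))/(6*t), still 0/0.
After 3 applications of L'Hôpital's rule the quotient is (-27*e^(-3*t))/(6); substituting t = 0 gives -9/2.

-9/2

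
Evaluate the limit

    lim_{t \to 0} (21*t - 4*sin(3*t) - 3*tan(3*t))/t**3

-9

Substitution gives 0/0 (the numerator vanishes to order 3).
Expand each term to order t^3: the coefficient of t^3 in -4·sin(3t) is 18 and in -3·tan(3t) is -27.
Lower-order terms cancel with the polynomial part, so the numerator is (-9)·t^3 + o(t^3), and the limit is (-9)/(1) = -9.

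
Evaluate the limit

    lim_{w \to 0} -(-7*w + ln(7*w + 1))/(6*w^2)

49/12

Direct substitution gives 0/0.
Apply L'Hôpital: lim (-7 + 7/(7*w + 1))/(-12*w), still 0/0.
After 2 applications of L'Hôpital's rule the quotient is (-49/(7*w + 1)^2)/(-12); substituting w = 0 gives 49/12.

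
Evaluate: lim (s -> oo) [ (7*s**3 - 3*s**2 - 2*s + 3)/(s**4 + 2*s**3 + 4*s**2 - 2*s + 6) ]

0

The denominator has degree 4 and the numerator degree 3. Dividing numerator and denominator by s^4 sends every term to 0 except the leading denominator term, so the limit is 0.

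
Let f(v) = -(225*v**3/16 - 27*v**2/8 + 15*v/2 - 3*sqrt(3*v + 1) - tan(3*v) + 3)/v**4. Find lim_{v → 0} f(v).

Substitution gives 0/0 (the numerator vanishes to order 4).
Expand each term to order v^4: the coefficient of v^4 in −tan(3v) is 0 and in -3·√(1 + 3v) is 1215/128.
Lower-order terms cancel with the polynomial part, so the numerator is (1215/128)·v^4 + o(v^4), and the limit is (1215/128)/(-1) = -1215/128.

-1215/128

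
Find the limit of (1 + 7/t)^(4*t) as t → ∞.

Let L be the limit and take ln: ln L = lim (4t)·ln(1 + 7/t) = lim (4t)·(7/t + O(1/t²)) = 28.
Hence L = e^(28).

e^(28)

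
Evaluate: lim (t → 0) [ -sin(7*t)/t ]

Substitution gives 0/0.
Write it as (7/(-1))·sin(7t)/(7t); since sin(u)/u → 1, the limit is -7.

-7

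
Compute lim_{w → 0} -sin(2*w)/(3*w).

Substitution gives 0/0.
Write it as (2/(-3))·sin(2w)/(2w); since sin(u)/u → 1, the limit is -2/3.

-2/3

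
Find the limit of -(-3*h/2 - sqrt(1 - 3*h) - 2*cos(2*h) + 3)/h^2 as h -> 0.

-41/8

Substitution gives 0/0; apply L'Hôpital's rule 2 times.
After differentiating numerator and denominator 2 times the quotient is (8*cos(2*h) + 9/(4*(1 - 3*h)^(3/2)))/(-2); at h = 0 this is -41/8.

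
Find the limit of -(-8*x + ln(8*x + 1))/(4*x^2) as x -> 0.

8

Direct substitution gives 0/0.
Apply L'Hôpital: lim (-8 + 8/(8*x + 1))/(-8*x), still 0/0.
After 2 applications of L'Hôpital's rule the quotient is (-64/(8*x + 1)^2)/(-8); substituting x = 0 gives 8.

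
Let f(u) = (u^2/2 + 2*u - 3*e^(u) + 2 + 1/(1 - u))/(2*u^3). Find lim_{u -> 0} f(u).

Substitution gives 0/0 (the numerator vanishes to order 3).
Expand each term to order u^3: the coefficient of u^3 in -3·e^(u) is -1/2 and in 1/(1 - u) is 1.
Lower-order terms cancel with the polynomial part, so the numerator is (1/2)·u^3 + o(u^3), and the limit is (1/2)/(2) = 1/4.

1/4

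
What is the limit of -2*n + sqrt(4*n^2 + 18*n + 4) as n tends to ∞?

This has the form ∞ − ∞. Multiply and divide by the conjugate √(4*n^2 + 18*n + 4) + 2n.
That gives (18n + 4) / (√(4*n^2 + 18*n + 4) + 2n).
Divide numerator and denominator by n: the limit is 18/(2·2) = 9/2.

9/2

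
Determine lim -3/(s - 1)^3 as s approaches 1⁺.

As s → 1⁺, (s - 1) → 0⁺, so (s - 1)^3 → 0⁺ and -3/(s - 1)^3 → -∞.

-∞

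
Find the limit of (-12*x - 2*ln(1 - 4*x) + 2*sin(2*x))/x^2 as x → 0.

16

Substitution gives 0/0 (the numerator vanishes to order 2).
Expand each term to order x^2: the coefficient of x^2 in 2·sin(2x) is 0 and in -2·ln(1 - 4x) is 16.
Lower-order terms cancel with the polynomial part, so the numerator is (16)·x^2 + o(x^2), and the limit is (16)/(1) = 16.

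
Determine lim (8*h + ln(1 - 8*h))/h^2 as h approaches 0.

-32

Direct substitution gives 0/0.
Apply L'Hôpital: lim (8 - 8/(1 - 8*h))/(2*h), still 0/0.
After 2 applications of L'Hôpital's rule the quotient is (-64/(1 - 8*h)^2)/(2); substituting h = 0 gives -32.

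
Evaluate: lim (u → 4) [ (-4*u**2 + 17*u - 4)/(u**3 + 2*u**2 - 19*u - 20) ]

Direct substitution gives 0/0, so factor. Both numerator and denominator have (u - 4) as a factor.
After cancelling, the expression reduces to (1 - 4*u)/(u^2 + 6*u + 5).
Substituting u = 4 gives -1/3.

-1/3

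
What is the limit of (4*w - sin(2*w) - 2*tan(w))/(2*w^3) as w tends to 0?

Substitution gives 0/0 (the numerator vanishes to order 3).
Expand each term to order w^3: the coefficient of w^3 in −sin(2w) is 4/3 and in -2·tan(w) is -2/3.
Lower-order terms cancel with the polynomial part, so the numerator is (2/3)·w^3 + o(w^3), and the limit is (2/3)/(2) = 1/3.

1/3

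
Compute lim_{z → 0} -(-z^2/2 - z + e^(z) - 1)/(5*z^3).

-1/30

Direct substitution gives 0/0.
Apply L'Hôpital: lim (-z + e^(z) - 1)/(-15*z^2), still 0/0.
Apply L'Hôpital: lim (e^(z) - 1)/(-30*z), still 0/0.
After 3 applications of L'Hôpital's rule the quotient is (e^(z))/(-30); substituting z = 0 gives -1/30.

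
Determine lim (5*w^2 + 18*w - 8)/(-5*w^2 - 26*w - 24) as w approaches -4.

Direct substitution gives 0/0, so factor. Both numerator and denominator have (w + 4) as a factor.
After cancelling, the expression reduces to (5*w - 2)/(-5*w - 6).
Substituting w = -4 gives -11/7.

-11/7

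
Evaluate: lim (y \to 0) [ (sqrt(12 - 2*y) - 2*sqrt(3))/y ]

Substitution gives 0/0. Multiply numerator and denominator by the conjugate √(12 - 2y) + √12.
The numerator becomes (12 - 2y) − 12 = -2y, so the expression simplifies to -2/(√(12 - 2y) + √12).
Letting y → 0 gives -2/(2√12) = -√(3)/6.

-√(3)/6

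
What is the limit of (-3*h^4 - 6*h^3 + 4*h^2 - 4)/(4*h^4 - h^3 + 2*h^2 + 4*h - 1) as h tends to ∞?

Numerator and denominator both have degree 4.
Dividing every term by h^4, all lower-order terms vanish and the limit is the ratio of leading coefficients, -3/(4) = -3/4.

-3/4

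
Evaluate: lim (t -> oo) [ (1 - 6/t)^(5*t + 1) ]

e^(-30)

Write it as [(1 - 6/t)^t]^(5) · (1 - 6/t)^(1). The bracketed term tends to e^(-6) and the second factor to 1, so the limit is e^(-30).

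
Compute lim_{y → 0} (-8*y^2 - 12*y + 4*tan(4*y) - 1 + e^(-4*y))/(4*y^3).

Substitution gives 0/0 (the numerator vanishes to order 3).
Expand each term to order y^3: the coefficient of y^3 in 4·tan(4y) is 256/3 and in e^(-4y) is -32/3.
Lower-order terms cancel with the polynomial part, so the numerator is (224/3)·y^3 + o(y^3), and the limit is (224/3)/(4) = 56/3.

56/3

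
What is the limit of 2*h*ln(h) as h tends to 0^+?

0

This is a 0·(−∞) form. Rewrite as 2·ln(h) / h^(−1) and apply L'Hôpital:
the derivative quotient is 2·(1/h) / (−1·h^(−2)) = (-2/1)·h^1 → 0.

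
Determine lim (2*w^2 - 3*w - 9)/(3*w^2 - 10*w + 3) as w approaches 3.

Since w = 3 makes numerator and denominator zero, (w - 3) divides both.
Cancelling it gives (2*w + 3)/(3*w - 1); now plug in w = 3 to get 9/8.

9/8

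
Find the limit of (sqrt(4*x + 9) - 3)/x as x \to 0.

Substitution gives 0/0. Multiply numerator and denominator by the conjugate √(9 + 4x) + √9.
The numerator becomes (9 + 4x) − 9 = 4x, so the expression simplifies to 4/(√(9 + 4x) + √9).
Letting x → 0 gives 4/(2√9) = 2/3.

2/3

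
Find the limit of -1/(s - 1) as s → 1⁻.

As s → 1⁻, (s - 1) → 0⁻, so (s - 1)^1 → 0⁻ and -1/(s - 1)^1 → ∞.

∞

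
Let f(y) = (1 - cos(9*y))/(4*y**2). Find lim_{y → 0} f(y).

Substitution gives 0/0.
Use (1 − cos u)/u² → 1/2 with u = 9y: the limit is 9²/(2·4) = 81/8.

81/8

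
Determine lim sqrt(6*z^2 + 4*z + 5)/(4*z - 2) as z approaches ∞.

√(6)/4

For large |z|, √(6*z^2 + 4*z + 5) ≈ √6·|z| and the denominator ≈ 4z.
Since z → +∞, |z| = z, giving √6/(4) = √(6)/4.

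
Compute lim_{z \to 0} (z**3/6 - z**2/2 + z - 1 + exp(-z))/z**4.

1/24

Direct substitution gives 0/0.
Apply L'Hôpital: lim (z^2/2 - z + 1 - e^(-z))/(4*z^3), still 0/0.
Apply L'Hôpital: lim (z - 1 + e^(-z))/(12*z^2), still 0/0.
Apply L'Hôpital: lim (1 - e^(-z))/(24*z), still 0/0.
After 4 applications of L'Hôpital's rule the quotient is (e^(-z))/(24); substituting z = 0 gives 1/24.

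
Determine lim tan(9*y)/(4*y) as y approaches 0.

Substitution gives 0/0.
Since tan(u)/u → 1 as u → 0, tan(9y)/(9y) → 1 and the limit is 9/4.

9/4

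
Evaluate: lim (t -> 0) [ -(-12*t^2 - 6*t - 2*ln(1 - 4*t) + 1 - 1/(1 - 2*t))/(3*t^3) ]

-104/9

Substitution gives 0/0 (the numerator vanishes to order 3).
Expand each term to order t^3: the coefficient of t^3 in -2·ln(1 - 4t) is 128/3 and in −1/(1 - 2t) is -8.
Lower-order terms cancel with the polynomial part, so the numerator is (104/3)·t^3 + o(t^3), and the limit is (104/3)/(-3) = -104/9.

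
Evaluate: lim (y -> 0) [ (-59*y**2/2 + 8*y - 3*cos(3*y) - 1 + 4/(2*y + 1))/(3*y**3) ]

Substitution gives 0/0; apply L'Hôpital's rule 3 times.
After differentiating numerator and denominator 3 times the quotient is (-81*sin(3*y) - 192/(2*y + 1)^4)/(18); at y = 0 this is -32/3.

-32/3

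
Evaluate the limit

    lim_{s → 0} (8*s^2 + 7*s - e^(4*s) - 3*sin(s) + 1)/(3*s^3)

-61/18

Substitution gives 0/0 (the numerator vanishes to order 3).
Expand each term to order s^3: the coefficient of s^3 in −e^(4s) is -32/3 and in -3·sin(s) is 1/2.
Lower-order terms cancel with the polynomial part, so the numerator is (-61/6)·s^3 + o(s^3), and the limit is (-61/6)/(3) = -61/18.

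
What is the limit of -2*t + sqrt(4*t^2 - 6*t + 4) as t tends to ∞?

This has the form ∞ − ∞. Multiply and divide by the conjugate √(4*t^2 - 6*t + 4) + 2t.
That gives (-6t + 4) / (√(4*t^2 - 6*t + 4) + 2t).
Divide numerator and denominator by t: the limit is -6/(2·2) = -3/2.

-3/2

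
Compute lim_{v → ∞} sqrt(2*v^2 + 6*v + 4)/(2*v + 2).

For large |v|, √(2*v^2 + 6*v + 4) ≈ √2·|v| and the denominator ≈ 2v.
Since v → +∞, |v| = v, giving √2/(2) = √(2)/2.

√(2)/2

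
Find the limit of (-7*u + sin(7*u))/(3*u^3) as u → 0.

Direct substitution gives 0/0.
Apply L'Hôpital: lim (7*cos(7*u) - 7)/(9*u^2), still 0/0.
Apply L'Hôpital: lim (-49*sin(7*u))/(18*u), still 0/0.
After 3 applications of L'Hôpital's rule the quotient is (-343*cos(7*u))/(18); substituting u = 0 gives -343/18.

-343/18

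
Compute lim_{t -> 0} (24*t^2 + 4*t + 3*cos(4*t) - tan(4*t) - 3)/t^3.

-64/3

Substitution gives 0/0 (the numerator vanishes to order 3).
Expand each term to order t^3: the coefficient of t^3 in −tan(4t) is -64/3 and in 3·cos(4t) is 0.
Lower-order terms cancel with the polynomial part, so the numerator is (-64/3)·t^3 + o(t^3), and the limit is (-64/3)/(1) = -64/3.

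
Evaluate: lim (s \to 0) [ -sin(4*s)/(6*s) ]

-2/3

Substitution gives 0/0.
Write it as (4/(-6))·sin(4s)/(4s); since sin(u)/u → 1, the limit is -2/3.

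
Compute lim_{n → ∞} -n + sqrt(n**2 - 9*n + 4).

This has the form ∞ − ∞. Multiply and divide by the conjugate √(n^2 - 9*n + 4) + n.
That gives (-9n + 4) / (√(n^2 - 9*n + 4) + n).
Divide numerator and denominator by n: the limit is -9/(2·1) = -9/2.

-9/2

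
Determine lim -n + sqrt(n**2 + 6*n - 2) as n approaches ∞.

An ∞ − ∞ form. Rationalising with the conjugate, the difference becomes (6n - 2) / (√(n^2 + 6*n - 2) + n).
For large n the denominator behaves like 2·n, so the quotient tends to 6/2 = 3.

3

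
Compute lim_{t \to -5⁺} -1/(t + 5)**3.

-∞

As t → -5⁺, (t + 5) → 0⁺, so (t + 5)^3 → 0⁺ and -1/(t + 5)^3 → -∞.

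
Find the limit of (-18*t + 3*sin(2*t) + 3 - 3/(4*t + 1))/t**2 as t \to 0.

Substitution gives 0/0; apply L'Hôpital's rule 2 times.
After differentiating numerator and denominator 2 times the quotient is (-12*sin(2*t) - 96/(4*t + 1)^3)/(2); at t = 0 this is -48.

-48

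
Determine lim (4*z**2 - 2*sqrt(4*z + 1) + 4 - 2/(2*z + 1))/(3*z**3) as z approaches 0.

Substitution gives 0/0 (the numerator vanishes to order 3).
Expand each term to order z^3: the coefficient of z^3 in -2·√(1 + 4z) is -8 and in -2·1/(1 + 2z) is 16.
Lower-order terms cancel with the polynomial part, so the numerator is (8)·z^3 + o(z^3), and the limit is (8)/(3) = 8/3.

8/3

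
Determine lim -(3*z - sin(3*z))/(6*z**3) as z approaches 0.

Direct substitution gives 0/0.
Apply L'Hôpital: lim (3 - 3*cos(3*z))/(-18*z^2), still 0/0.
Apply L'Hôpital: lim (9*sin(3*z))/(-36*z), still 0/0.
After 3 applications of L'Hôpital's rule the quotient is (27*cos(3*z))/(-36); substituting z = 0 gives -3/4.

-3/4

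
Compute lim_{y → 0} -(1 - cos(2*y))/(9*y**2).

-2/9

Substitution gives 0/0.
Use (1 − cos u)/u² → 1/2 with u = 2y: the limit is 2²/(2·(-9)) = -2/9.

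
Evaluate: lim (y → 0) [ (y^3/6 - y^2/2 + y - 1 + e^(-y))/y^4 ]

Direct substitution gives 0/0.
Apply L'Hôpital: lim (y^2/2 - y + 1 - e^(-y))/(4*y^3), still 0/0.
Apply L'Hôpital: lim (y - 1 + e^(-y))/(12*y^2), still 0/0.
Apply L'Hôpital: lim (1 - e^(-y))/(24*y), still 0/0.
After 4 applications of L'Hôpital's rule the quotient is (e^(-y))/(24); substituting y = 0 gives 1/24.

1/24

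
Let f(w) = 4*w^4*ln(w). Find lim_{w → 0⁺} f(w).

0

This is a 0·(−∞) form. Rewrite as 4·ln(w) / w^(−4) and apply L'Hôpital:
the derivative quotient is 4·(1/w) / (−4·w^(−5)) = (-4/4)·w^4 → 0.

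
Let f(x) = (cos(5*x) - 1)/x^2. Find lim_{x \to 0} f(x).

-25/2

Direct substitution gives 0/0.
Apply L'Hôpital: lim (-5*sin(5*x))/(2*x), still 0/0.
After 2 applications of L'Hôpital's rule the quotient is (-25*cos(5*x))/(2); substituting x = 0 gives -25/2.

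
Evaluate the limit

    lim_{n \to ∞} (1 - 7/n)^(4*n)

e^(-28)

Let L be the limit and take ln: ln L = lim (4n)·ln(1 - 7/n) = lim (4n)·(-7/n + O(1/n²)) = -28.
Hence L = e^(-28).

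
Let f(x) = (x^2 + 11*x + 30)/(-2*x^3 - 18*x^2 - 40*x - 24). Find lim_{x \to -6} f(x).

1/40

Direct substitution gives 0/0, so factor. Both numerator and denominator have (x + 6) as a factor.
After cancelling, the expression reduces to (x + 5)/(-2*x^2 - 6*x - 4).
Substituting x = -6 gives 1/40.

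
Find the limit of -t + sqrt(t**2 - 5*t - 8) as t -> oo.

This has the form ∞ − ∞. Multiply and divide by the conjugate √(t^2 - 5*t - 8) + t.
That gives (-5t - 8) / (√(t^2 - 5*t - 8) + t).
Divide numerator and denominator by t: the limit is -5/(2·1) = -5/2.

-5/2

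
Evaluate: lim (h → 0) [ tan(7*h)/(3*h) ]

Substitution gives 0/0.
Since tan(u)/u → 1 as u → 0, tan(7h)/(7h) → 1 and the limit is 7/3.

7/3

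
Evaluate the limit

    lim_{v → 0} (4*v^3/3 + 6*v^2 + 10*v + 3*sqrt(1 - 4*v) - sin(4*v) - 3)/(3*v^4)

-10

Substitution gives 0/0; apply L'Hôpital's rule 4 times.
After differentiating numerator and denominator 4 times the quotient is (-256*sin(4*v) - 720/(1 - 4*v)^(7/2))/(72); at v = 0 this is -10.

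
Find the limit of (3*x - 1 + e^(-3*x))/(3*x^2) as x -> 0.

3/2

Direct substitution gives 0/0.
Apply L'Hôpital: lim (3 - 3*e^(-3*x))/(6*x), still 0/0.
After 2 applications of L'Hôpital's rule the quotient is (9*e^(-3*x))/(6); substituting x = 0 gives 3/2.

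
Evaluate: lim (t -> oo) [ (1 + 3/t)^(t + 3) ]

e^(3)

Let L be the limit and take ln: ln L = lim (t + 3)·ln(1 + 3/t) = lim (t + 3)·(3/t + O(1/t²)) = 3.
Hence L = e^(3).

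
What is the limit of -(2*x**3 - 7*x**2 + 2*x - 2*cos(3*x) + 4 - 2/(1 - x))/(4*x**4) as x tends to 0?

35/16

Substitution gives 0/0 (the numerator vanishes to order 4).
Expand each term to order x^4: the coefficient of x^4 in -2·1/(1 - x) is -2 and in -2·cos(3x) is -27/4.
Lower-order terms cancel with the polynomial part, so the numerator is (-35/4)·x^4 + o(x^4), and the limit is (-35/4)/(-4) = 35/16.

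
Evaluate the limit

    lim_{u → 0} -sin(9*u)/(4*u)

-9/4

Substitution gives 0/0.
Write it as (9/(-4))·sin(9u)/(9u); since sin(θ)/θ → 1, the limit is -9/4.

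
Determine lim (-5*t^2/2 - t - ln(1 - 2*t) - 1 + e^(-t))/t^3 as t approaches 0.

5/2

Substitution gives 0/0 (the numerator vanishes to order 3).
Expand each term to order t^3: the coefficient of t^3 in e^(-t) is -1/6 and in −ln(1 - 2t) is 8/3.
Lower-order terms cancel with the polynomial part, so the numerator is (5/2)·t^3 + o(t^3), and the limit is (5/2)/(1) = 5/2.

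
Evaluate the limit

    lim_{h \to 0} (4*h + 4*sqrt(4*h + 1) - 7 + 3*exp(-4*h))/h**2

Substitution gives 0/0; apply L'Hôpital's rule 2 times.
After differentiating numerator and denominator 2 times the quotient is (48*e^(-4*h) - 16/(4*h + 1)^(3/2))/(2); at h = 0 this is 16.

16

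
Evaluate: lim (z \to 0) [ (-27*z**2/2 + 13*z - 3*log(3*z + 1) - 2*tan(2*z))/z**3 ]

Substitution gives 0/0; apply L'Hôpital's rule 3 times.
After differentiating numerator and denominator 3 times the quotient is (-64*tan(2*z)^2/cos(2*z)^2 - 32/cos(2*z)^4 - 162/(3*z + 1)^3)/(6); at z = 0 this is -97/3.

-97/3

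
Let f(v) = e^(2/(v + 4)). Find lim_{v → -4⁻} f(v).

As v → -4⁻, 2/(v + 4) → −∞, so e^(2/(v + 4)) → 0.

0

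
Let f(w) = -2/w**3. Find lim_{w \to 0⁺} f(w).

As w → 0⁺, (w) → 0⁺, so (w)^3 → 0⁺ and -2/(w)^3 → -∞.

-∞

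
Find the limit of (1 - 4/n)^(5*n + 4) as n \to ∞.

Let L be the limit and take ln: ln L = lim (5n + 4)·ln(1 - 4/n) = lim (5n + 4)·(-4/n + O(1/n²)) = -20.
Hence L = e^(-20).

e^(-20)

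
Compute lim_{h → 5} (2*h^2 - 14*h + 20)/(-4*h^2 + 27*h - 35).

-6/13

At h = 5 both the top and bottom vanish — a removable singularity. Factoring out (h - 5) from each leaves (2*h - 4)/(7 - 4*h), which at h = 5 equals -6/13.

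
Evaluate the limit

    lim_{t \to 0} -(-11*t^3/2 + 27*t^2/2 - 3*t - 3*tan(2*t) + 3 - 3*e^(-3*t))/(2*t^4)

Substitution gives 0/0; apply L'Hôpital's rule 4 times.
After differentiating numerator and denominator 4 times the quotient is (-384*tan(2*t)^3/cos(2*t)^2 - 768*tan(2*t)/cos(2*t)^4 - 243*e^(-3*t))/(-48); at t = 0 this is 81/16.

81/16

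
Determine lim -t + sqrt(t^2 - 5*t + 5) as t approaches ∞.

An ∞ − ∞ form. Rationalising with the conjugate, the difference becomes (-5t + 5) / (√(t^2 - 5*t + 5) + t).
For large t the denominator behaves like 2·t, so the quotient tends to -5/2 = -5/2.

-5/2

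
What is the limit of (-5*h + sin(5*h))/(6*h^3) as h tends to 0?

Direct substitution gives 0/0.
Apply L'Hôpital: lim (5*cos(5*h) - 5)/(18*h^2), still 0/0.
Apply L'Hôpital: lim (-25*sin(5*h))/(36*h), still 0/0.
After 3 applications of L'Hôpital's rule the quotient is (-125*cos(5*h))/(36); substituting h = 0 gives -125/36.

-125/36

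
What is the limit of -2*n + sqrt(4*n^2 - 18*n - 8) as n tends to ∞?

This has the form ∞ − ∞. Multiply and divide by the conjugate √(4*n^2 - 18*n - 8) + 2n.
That gives (-18n - 8) / (√(4*n^2 - 18*n - 8) + 2n).
Divide numerator and denominator by n: the limit is -18/(2·2) = -9/2.

-9/2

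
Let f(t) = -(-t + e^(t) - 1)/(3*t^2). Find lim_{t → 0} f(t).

Direct substitution gives 0/0.
Apply L'Hôpital: lim (e^(t) - 1)/(-6*t), still 0/0.
After 2 applications of L'Hôpital's rule the quotient is (e^(t))/(-6); substituting t = 0 gives -1/6.

-1/6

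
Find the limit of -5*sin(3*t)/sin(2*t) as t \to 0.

Substitution gives 0/0.
Divide numerator and denominator by t: sin(3t)/t → 3 and sin(2t)/t → 2, so the limit is -5·3/2 = -15/2.

-15/2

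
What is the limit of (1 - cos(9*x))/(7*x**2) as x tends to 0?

Substitution gives 0/0.
Use (1 − cos u)/u² → 1/2 with u = 9x: the limit is 9²/(2·7) = 81/14.

81/14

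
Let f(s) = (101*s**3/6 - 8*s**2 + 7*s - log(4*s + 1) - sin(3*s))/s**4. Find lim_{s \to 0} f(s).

Substitution gives 0/0 (the numerator vanishes to order 4).
Expand each term to order s^4: the coefficient of s^4 in −sin(3s) is 0 and in −ln(1 + 4s) is 64.
Lower-order terms cancel with the polynomial part, so the numerator is (64)·s^4 + o(s^4), and the limit is (64)/(1) = 64.

64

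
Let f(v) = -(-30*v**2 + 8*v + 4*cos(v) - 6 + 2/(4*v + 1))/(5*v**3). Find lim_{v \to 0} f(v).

128/5

Substitution gives 0/0; apply L'Hôpital's rule 3 times.
After differentiating numerator and denominator 3 times the quotient is (4*sin(v) - 768/(4*v + 1)^4)/(-30); at v = 0 this is 128/5.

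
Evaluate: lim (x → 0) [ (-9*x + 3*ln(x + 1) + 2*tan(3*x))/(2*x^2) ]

Substitution gives 0/0; apply L'Hôpital's rule 2 times.
After differentiating numerator and denominator 2 times the quotient is (36*tan(3*x)/cos(3*x)^2 - 3/(x + 1)^2)/(4); at x = 0 this is -3/4.

-3/4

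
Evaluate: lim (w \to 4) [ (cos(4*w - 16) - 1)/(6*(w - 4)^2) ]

-4/3

Direct substitution gives 0/0.
Apply L'Hôpital: lim (-4*sin(4*w - 16))/(12*w - 48), still 0/0.
After 2 applications of L'Hôpital's rule the quotient is (-16*cos(4*w - 16))/(12); substituting w = 4 gives -4/3.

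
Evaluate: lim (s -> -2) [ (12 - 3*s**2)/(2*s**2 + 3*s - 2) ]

-12/5

Direct substitution gives 0/0, so factor. Both numerator and denominator have (s + 2) as a factor.
After cancelling, the expression reduces to (6 - 3*s)/(2*s - 1).
Substituting s = -2 gives -12/5.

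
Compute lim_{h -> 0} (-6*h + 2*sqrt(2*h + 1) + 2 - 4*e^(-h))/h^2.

-3

Substitution gives 0/0; apply L'Hôpital's rule 2 times.
After differentiating numerator and denominator 2 times the quotient is (-4*e^(-h) - 2/(2*h + 1)^(3/2))/(2); at h = 0 this is -3.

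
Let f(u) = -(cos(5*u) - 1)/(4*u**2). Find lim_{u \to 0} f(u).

25/8

Direct substitution gives 0/0.
Apply L'Hôpital: lim (-5*sin(5*u))/(-8*u), still 0/0.
After 2 applications of L'Hôpital's rule the quotient is (-25*cos(5*u))/(-8); substituting u = 0 gives 25/8.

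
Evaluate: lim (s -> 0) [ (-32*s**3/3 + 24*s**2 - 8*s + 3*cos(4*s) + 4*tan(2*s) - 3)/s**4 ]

32

Substitution gives 0/0; apply L'Hôpital's rule 4 times.
After differentiating numerator and denominator 4 times the quotient is (768*cos(4*s) + 1536*tan(2*s)^5 + 2560*tan(2*s)^3 + 1024*tan(2*s))/(24); at s = 0 this is 32.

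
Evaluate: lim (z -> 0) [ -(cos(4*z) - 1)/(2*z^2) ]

4

Direct substitution gives 0/0.
Apply L'Hôpital: lim (-4*sin(4*z))/(-4*z), still 0/0.
After 2 applications of L'Hôpital's rule the quotient is (-16*cos(4*z))/(-4); substituting z = 0 gives 4.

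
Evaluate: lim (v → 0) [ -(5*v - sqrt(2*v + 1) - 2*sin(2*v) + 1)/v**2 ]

Substitution gives 0/0; apply L'Hôpital's rule 2 times.
After differentiating numerator and denominator 2 times the quotient is (8*sin(2*v) + (2*v + 1)^(-3/2))/(-2); at v = 0 this is -1/2.

-1/2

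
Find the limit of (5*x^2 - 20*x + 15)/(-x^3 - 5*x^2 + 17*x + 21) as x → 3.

At x = 3 both the top and bottom vanish — a removable singularity. Factoring out (x - 3) from each leaves (5*x - 5)/(-x^2 - 8*x - 7), which at x = 3 equals -1/4.

-1/4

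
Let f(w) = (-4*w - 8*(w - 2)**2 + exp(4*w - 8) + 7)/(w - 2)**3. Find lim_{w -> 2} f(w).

32/3

Direct substitution gives 0/0.
Apply L'Hôpital: lim (-16*w + 4*e^(4*w - 8) + 28)/(3*(w - 2)^2), still 0/0.
Apply L'Hôpital: lim (16*e^(4*w - 8) - 16)/(6*w - 12), still 0/0.
After 3 applications of L'Hôpital's rule the quotient is (64*e^(4*w - 8))/(6); substituting w = 2 gives 32/3.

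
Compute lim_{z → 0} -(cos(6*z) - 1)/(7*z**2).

Direct substitution gives 0/0.
Apply L'Hôpital: lim (-6*sin(6*z))/(-14*z), still 0/0.
After 2 applications of L'Hôpital's rule the quotient is (-36*cos(6*z))/(-14); substituting z = 0 gives 18/7.

18/7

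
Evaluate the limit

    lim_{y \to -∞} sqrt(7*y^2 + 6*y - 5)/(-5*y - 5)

√(7)/5

For large |y|, √(7*y^2 + 6*y - 5) ≈ √7·|y| and the denominator ≈ -5y.
Since y → −∞, |y| = −y, giving −√7/(-5) = √(7)/5.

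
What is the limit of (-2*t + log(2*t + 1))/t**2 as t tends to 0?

-2

Direct substitution gives 0/0.
Apply L'Hôpital: lim (-2 + 2/(2*t + 1))/(2*t), still 0/0.
After 2 applications of L'Hôpital's rule the quotient is (-4/(2*t + 1)^2)/(2); substituting t = 0 gives -2.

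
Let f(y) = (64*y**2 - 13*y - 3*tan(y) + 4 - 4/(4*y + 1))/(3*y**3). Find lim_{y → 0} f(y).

Substitution gives 0/0 (the numerator vanishes to order 3).
Expand each term to order y^3: the coefficient of y^3 in -4·1/(1 + 4y) is 256 and in -3·tan(y) is -1.
Lower-order terms cancel with the polynomial part, so the numerator is (255)·y^3 + o(y^3), and the limit is (255)/(3) = 85.

85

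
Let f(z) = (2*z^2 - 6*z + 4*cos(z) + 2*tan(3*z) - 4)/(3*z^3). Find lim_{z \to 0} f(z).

6

Substitution gives 0/0; apply L'Hôpital's rule 3 times.
After differentiating numerator and denominator 3 times the quotient is (4*sin(z) + 324*tan(3*z)^4 + 432*tan(3*z)^2 + 108)/(18); at z = 0 this is 6.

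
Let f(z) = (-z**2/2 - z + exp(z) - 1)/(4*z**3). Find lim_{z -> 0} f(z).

Direct substitution gives 0/0.
Apply L'Hôpital: lim (-z + e^(z) - 1)/(12*z^2), still 0/0.
Apply L'Hôpital: lim (e^(z) - 1)/(24*z), still 0/0.
After 3 applications of L'Hôpital's rule the quotient is (e^(z))/(24); substituting z = 0 gives 1/24.

1/24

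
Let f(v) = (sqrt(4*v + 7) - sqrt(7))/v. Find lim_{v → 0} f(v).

2*√(7)/7

A 0/0 form; rationalise with √(7 + 4v) + √7. This collapses the numerator to 4v, leaving 4/(√(7 + 4v) + √7) → 4/(2√7) = 2*√(7)/7.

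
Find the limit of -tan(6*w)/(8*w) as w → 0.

-3/4

Substitution gives 0/0.
Since tan(u)/u → 1 as u → 0, tan(6w)/(6w) → 1 and the limit is 6/(-8) = -3/4.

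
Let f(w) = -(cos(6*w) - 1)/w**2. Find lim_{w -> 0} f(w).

18

Direct substitution gives 0/0.
Apply L'Hôpital: lim (-6*sin(6*w))/(-2*w), still 0/0.
After 2 applications of L'Hôpital's rule the quotient is (-36*cos(6*w))/(-2); substituting w = 0 gives 18.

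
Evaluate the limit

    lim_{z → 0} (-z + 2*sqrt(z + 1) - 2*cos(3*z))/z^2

35/4

Substitution gives 0/0; apply L'Hôpital's rule 2 times.
After differentiating numerator and denominator 2 times the quotient is (18*cos(3*z) - 1/(2*(z + 1)^(3/2)))/(2); at z = 0 this is 35/4.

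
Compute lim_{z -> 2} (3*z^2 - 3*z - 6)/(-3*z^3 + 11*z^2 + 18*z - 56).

9/26

At z = 2 both the top and bottom vanish — a removable singularity. Factoring out (z - 2) from each leaves (3*z + 3)/(-3*z^2 + 5*z + 28), which at z = 2 equals 9/26.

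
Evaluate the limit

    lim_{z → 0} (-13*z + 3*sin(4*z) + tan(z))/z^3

-95/3

Substitution gives 0/0; apply L'Hôpital's rule 3 times.
After differentiating numerator and denominator 3 times the quotient is (-192*cos(4*z) + 6*tan(z)^4 + 8*tan(z)^2 + 2)/(6); at z = 0 this is -95/3.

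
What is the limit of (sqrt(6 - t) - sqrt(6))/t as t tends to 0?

-√(6)/12

A 0/0 form; rationalise with √(6 - t) + √6. This collapses the numerator to -t, leaving -1/(√(6 - t) + √6) → -1/(2√6) = -√(6)/12.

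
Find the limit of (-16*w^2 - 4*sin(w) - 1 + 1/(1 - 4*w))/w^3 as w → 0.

Substitution gives 0/0; apply L'Hôpital's rule 3 times.
After differentiating numerator and denominator 3 times the quotient is (4*cos(w) + 384/(4*w - 1)^4)/(6); at w = 0 this is 194/3.

194/3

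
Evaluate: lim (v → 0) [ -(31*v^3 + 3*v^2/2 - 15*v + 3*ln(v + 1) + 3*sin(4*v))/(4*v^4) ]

Substitution gives 0/0 (the numerator vanishes to order 4).
Expand each term to order v^4: the coefficient of v^4 in 3·ln(1 + v) is -3/4 and in 3·sin(4v) is 0.
Lower-order terms cancel with the polynomial part, so the numerator is (-3/4)·v^4 + o(v^4), and the limit is (-3/4)/(-4) = 3/16.

3/16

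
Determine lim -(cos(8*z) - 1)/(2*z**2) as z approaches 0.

Direct substitution gives 0/0.
Apply L'Hôpital: lim (-8*sin(8*z))/(-4*z), still 0/0.
After 2 applications of L'Hôpital's rule the quotient is (-64*cos(8*z))/(-4); substituting z = 0 gives 16.

16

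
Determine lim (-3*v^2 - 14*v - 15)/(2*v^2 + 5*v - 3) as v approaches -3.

-4/7

At v = -3 both the top and bottom vanish — a removable singularity. Factoring out (v + 3) from each leaves (-3*v - 5)/(2*v - 1), which at v = -3 equals -4/7.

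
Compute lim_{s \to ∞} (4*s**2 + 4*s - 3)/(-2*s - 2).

The numerator has higher degree (2 > 1); the quotient behaves like (4/(-2))·s^1 for large |s|.
As s → +∞ this diverges to -∞.

-∞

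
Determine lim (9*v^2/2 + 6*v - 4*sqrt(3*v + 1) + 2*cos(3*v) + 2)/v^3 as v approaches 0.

Substitution gives 0/0 (the numerator vanishes to order 3).
Expand each term to order v^3: the coefficient of v^3 in -4·√(1 + 3v) is -27/4 and in 2·cos(3v) is 0.
Lower-order terms cancel with the polynomial part, so the numerator is (-27/4)·v^3 + o(v^3), and the limit is (-27/4)/(1) = -27/4.

-27/4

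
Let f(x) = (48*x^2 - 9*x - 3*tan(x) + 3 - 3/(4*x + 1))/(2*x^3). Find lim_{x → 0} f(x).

191/2

Substitution gives 0/0; apply L'Hôpital's rule 3 times.
After differentiating numerator and denominator 3 times the quotient is (12/cos(x)^2 - 18/cos(x)^4 + 1152/(4*x + 1)^4)/(12); at x = 0 this is 191/2.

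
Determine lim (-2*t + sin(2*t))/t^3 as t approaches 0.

-4/3

Direct substitution gives 0/0.
Apply L'Hôpital: lim (2*cos(2*t) - 2)/(3*t^2), still 0/0.
Apply L'Hôpital: lim (-4*sin(2*t))/(6*t), still 0/0.
After 3 applications of L'Hôpital's rule the quotient is (-8*cos(2*t))/(6); substituting t = 0 gives -4/3.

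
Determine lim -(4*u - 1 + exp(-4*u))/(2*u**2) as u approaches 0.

-4

Direct substitution gives 0/0.
Apply L'Hôpital: lim (4 - 4*e^(-4*u))/(-4*u), still 0/0.
After 2 applications of L'Hôpital's rule the quotient is (16*e^(-4*u))/(-4); substituting u = 0 gives -4.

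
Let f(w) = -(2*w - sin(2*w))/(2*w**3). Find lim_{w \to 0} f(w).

Direct substitution gives 0/0.
Apply L'Hôpital: lim (2 - 2*cos(2*w))/(-6*w^2), still 0/0.
Apply L'Hôpital: lim (4*sin(2*w))/(-12*w), still 0/0.
After 3 applications of L'Hôpital's rule the quotient is (8*cos(2*w))/(-12); substituting w = 0 gives -2/3.

-2/3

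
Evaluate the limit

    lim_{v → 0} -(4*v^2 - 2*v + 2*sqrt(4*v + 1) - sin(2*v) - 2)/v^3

Substitution gives 0/0; apply L'Hôpital's rule 3 times.
After differentiating numerator and denominator 3 times the quotient is (8*cos(2*v) + 48/(4*v + 1)^(5/2))/(-6); at v = 0 this is -28/3.

-28/3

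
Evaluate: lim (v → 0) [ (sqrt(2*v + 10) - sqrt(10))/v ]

Substitution gives 0/0. Multiply numerator and denominator by the conjugate √(10 + 2v) + √10.
The numerator becomes (10 + 2v) − 10 = 2v, so the expression simplifies to 2/(√(10 + 2v) + √10).
Letting v → 0 gives 2/(2√10) = √(10)/10.

√(10)/10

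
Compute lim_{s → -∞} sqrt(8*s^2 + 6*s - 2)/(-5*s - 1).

For large |s|, √(8*s^2 + 6*s - 2) ≈ √8·|s| and the denominator ≈ -5s.
Since s → −∞, |s| = −s, giving −√8/(-5) = 2*√(2)/5.

2*√(2)/5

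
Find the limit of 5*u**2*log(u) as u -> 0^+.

This is a 0·(−∞) form. Rewrite as 5·ln(u) / u^(−2) and apply L'Hôpital:
the derivative quotient is 5·(1/u) / (−2·u^(−3)) = (-5/2)·u^2 → 0.

0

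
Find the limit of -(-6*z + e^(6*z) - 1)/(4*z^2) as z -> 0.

-9/2

Direct substitution gives 0/0.
Apply L'Hôpital: lim (6*e^(6*z) - 6)/(-8*z), still 0/0.
After 2 applications of L'Hôpital's rule the quotient is (36*e^(6*z))/(-8); substituting z = 0 gives -9/2.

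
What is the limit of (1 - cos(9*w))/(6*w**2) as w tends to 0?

Substitution gives 0/0.
Use (1 − cos u)/u² → 1/2 with u = 9w: the limit is 9²/(2·6) = 27/4.

27/4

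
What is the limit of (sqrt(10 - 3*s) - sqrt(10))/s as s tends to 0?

Substitution gives 0/0. Multiply numerator and denominator by the conjugate √(10 - 3s) + √10.
The numerator becomes (10 - 3s) − 10 = -3s, so the expression simplifies to -3/(√(10 - 3s) + √10).
Letting s → 0 gives -3/(2√10) = -3*√(10)/20.

-3*√(10)/20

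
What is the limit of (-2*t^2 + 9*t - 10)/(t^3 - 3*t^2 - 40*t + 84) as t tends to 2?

-1/40

At t = 2 both the top and bottom vanish — a removable singularity. Factoring out (t - 2) from each leaves (5 - 2*t)/(t^2 - t - 42), which at t = 2 equals -1/40.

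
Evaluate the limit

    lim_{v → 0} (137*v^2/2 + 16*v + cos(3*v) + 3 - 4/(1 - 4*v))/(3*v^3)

-256/3

Substitution gives 0/0 (the numerator vanishes to order 3).
Expand each term to order v^3: the coefficient of v^3 in cos(3v) is 0 and in -4·1/(1 - 4v) is -256.
Lower-order terms cancel with the polynomial part, so the numerator is (-256)·v^3 + o(v^3), and the limit is (-256)/(3) = -256/3.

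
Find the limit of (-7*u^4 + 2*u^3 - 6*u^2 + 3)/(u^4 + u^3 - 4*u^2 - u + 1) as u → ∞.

Numerator and denominator both have degree 4.
Dividing every term by u^4, all lower-order terms vanish and the limit is the ratio of leading coefficients, -7/(1) = -7.

-7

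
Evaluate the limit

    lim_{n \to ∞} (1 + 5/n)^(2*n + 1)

e^(10)

Write it as [(1 + 5/n)^n]^(2) · (1 + 5/n)^(1). The bracketed term tends to e^(5) and the second factor to 1, so the limit is e^(10).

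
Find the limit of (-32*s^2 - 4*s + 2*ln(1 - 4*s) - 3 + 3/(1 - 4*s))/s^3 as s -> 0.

Substitution gives 0/0; apply L'Hôpital's rule 3 times.
After differentiating numerator and denominator 3 times the quotient is (128*(8*s + 7)/(4*s - 1)^4)/(6); at s = 0 this is 448/3.

448/3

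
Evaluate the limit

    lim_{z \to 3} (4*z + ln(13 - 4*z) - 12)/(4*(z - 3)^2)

Direct substitution gives 0/0.
Apply L'Hôpital: lim (4 - 4/(13 - 4*z))/(8*z - 24), still 0/0.
After 2 applications of L'Hôpital's rule the quotient is (-16/(13 - 4*z)^2)/(8); substituting z = 3 gives -2.

-2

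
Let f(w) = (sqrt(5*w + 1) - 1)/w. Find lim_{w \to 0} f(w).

5/2

Substitution gives 0/0. Multiply numerator and denominator by the conjugate √(1 + 5w) + √1.
The numerator becomes (1 + 5w) − 1 = 5w, so the expression simplifies to 5/(√(1 + 5w) + √1).
Letting w → 0 gives 5/(2√1) = 5/2.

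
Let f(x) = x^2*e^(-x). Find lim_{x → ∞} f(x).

0

Write as x^2/e^{1x}, an ∞/∞ form.
Exponential growth dominates any polynomial, so repeated L'Hôpital (or the standard result) gives 0.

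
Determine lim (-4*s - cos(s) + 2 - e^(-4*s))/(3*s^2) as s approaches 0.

Substitution gives 0/0 (the numerator vanishes to order 2).
Expand each term to order s^2: the coefficient of s^2 in −e^(-4s) is -8 and in −cos(s) is 1/2.
Lower-order terms cancel with the polynomial part, so the numerator is (-15/2)·s^2 + o(s^2), and the limit is (-15/2)/(3) = -5/2.

-5/2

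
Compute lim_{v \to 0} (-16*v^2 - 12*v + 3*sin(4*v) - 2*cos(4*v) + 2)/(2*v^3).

Substitution gives 0/0 (the numerator vanishes to order 3).
Expand each term to order v^3: the coefficient of v^3 in 3·sin(4v) is -32 and in -2·cos(4v) is 0.
Lower-order terms cancel with the polynomial part, so the numerator is (-32)·v^3 + o(v^3), and the limit is (-32)/(2) = -16.

-16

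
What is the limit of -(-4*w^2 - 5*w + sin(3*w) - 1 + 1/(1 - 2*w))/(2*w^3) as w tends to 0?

-7/4

Substitution gives 0/0; apply L'Hôpital's rule 3 times.
After differentiating numerator and denominator 3 times the quotient is (-27*cos(3*w) + 48/(2*w - 1)^4)/(-12); at w = 0 this is -7/4.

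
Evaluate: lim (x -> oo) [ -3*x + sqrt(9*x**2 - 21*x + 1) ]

-7/2

This has the form ∞ − ∞. Multiply and divide by the conjugate √(9*x^2 - 21*x + 1) + 3x.
That gives (-21x + 1) / (√(9*x^2 - 21*x + 1) + 3x).
Divide numerator and denominator by x: the limit is -21/(2·3) = -7/2.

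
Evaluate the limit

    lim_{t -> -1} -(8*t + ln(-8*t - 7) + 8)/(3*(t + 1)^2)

32/3

Direct substitution gives 0/0.
Apply L'Hôpital: lim (8 - 8/(-8*t - 7))/(-6*t - 6), still 0/0.
After 2 applications of L'Hôpital's rule the quotient is (-64/(-8*t - 7)^2)/(-6); substituting t = -1 gives 32/3.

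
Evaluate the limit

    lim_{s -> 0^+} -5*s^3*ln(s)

0

This is a 0·(−∞) form. Rewrite as -5·ln(s) / s^(−3) and apply L'Hôpital:
the derivative quotient is -5·(1/s) / (−3·s^(−4)) = (5/3)·s^3 → 0.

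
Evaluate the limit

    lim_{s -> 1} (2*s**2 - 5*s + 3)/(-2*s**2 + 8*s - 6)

-1/4

Since s = 1 makes numerator and denominator zero, (s - 1) divides both.
Cancelling it gives (2*s - 3)/(6 - 2*s); now plug in s = 1 to get -1/4.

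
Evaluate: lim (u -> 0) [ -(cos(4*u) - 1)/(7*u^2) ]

Direct substitution gives 0/0.
Apply L'Hôpital: lim (-4*sin(4*u))/(-14*u), still 0/0.
After 2 applications of L'Hôpital's rule the quotient is (-16*cos(4*u))/(-14); substituting u = 0 gives 8/7.

8/7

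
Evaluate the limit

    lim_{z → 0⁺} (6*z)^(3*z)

Base → 0⁺ and exponent → 0⁺: a 0^0 form.
Take logs: 3z·ln(6z). This is 0·(−∞); rewriting as ln(6z)/(1/(3z)) and applying L'Hôpital gives 0.
Hence the limit is e^0 = 1.

1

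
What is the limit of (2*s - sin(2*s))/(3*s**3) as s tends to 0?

4/9

Direct substitution gives 0/0.
Apply L'Hôpital: lim (2 - 2*cos(2*s))/(9*s^2), still 0/0.
Apply L'Hôpital: lim (4*sin(2*s))/(18*s), still 0/0.
After 3 applications of L'Hôpital's rule the quotient is (8*cos(2*s))/(18); substituting s = 0 gives 4/9.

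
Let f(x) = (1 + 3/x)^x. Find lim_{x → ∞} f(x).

The base → 1 and the exponent → ∞: a 1^∞ form.
Take logarithms: (x)·ln(1 + 3/x). Since ln(1+u) ~ u for small u, this behaves like (x)·(3/x) → 3.
So the limit is e^(3).

e^(3)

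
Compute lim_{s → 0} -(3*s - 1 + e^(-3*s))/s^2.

-9/2

Direct substitution gives 0/0.
Apply L'Hôpital: lim (3 - 3*e^(-3*s))/(-2*s), still 0/0.
After 2 applications of L'Hôpital's rule the quotient is (9*e^(-3*s))/(-2); substituting s = 0 gives -9/2.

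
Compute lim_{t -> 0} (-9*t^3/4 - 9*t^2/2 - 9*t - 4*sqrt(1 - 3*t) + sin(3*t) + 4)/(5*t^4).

Substitution gives 0/0; apply L'Hôpital's rule 4 times.
After differentiating numerator and denominator 4 times the quotient is (81*sin(3*t) + 1215/(4*(1 - 3*t)^(7/2)))/(120); at t = 0 this is 81/32.

81/32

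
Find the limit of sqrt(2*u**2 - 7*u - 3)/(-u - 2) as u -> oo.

For large |u|, √(2*u^2 - 7*u - 3) ≈ √2·|u| and the denominator ≈ -u.
Since u → +∞, |u| = u, giving √2/(-1) = -√(2).

-√(2)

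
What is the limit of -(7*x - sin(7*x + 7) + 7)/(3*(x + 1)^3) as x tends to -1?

-343/18

Direct substitution gives 0/0.
Apply L'Hôpital: lim (7 - 7*cos(7*x + 7))/(-9*(x + 1)^2), still 0/0.
Apply L'Hôpital: lim (49*sin(7*x + 7))/(-18*x - 18), still 0/0.
After 3 applications of L'Hôpital's rule the quotient is (343*cos(7*x + 7))/(-18); substituting x = -1 gives -343/18.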